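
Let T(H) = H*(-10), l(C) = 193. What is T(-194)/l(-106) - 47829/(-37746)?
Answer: 27486079/2428326 ≈ 11.319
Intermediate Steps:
T(H) = -10*H
T(-194)/l(-106) - 47829/(-37746) = -10*(-194)/193 - 47829/(-37746) = 1940*(1/193) - 47829*(-1/37746) = 1940/193 + 15943/12582 = 27486079/2428326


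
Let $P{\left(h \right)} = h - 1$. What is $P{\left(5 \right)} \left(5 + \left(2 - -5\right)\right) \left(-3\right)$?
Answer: $-144$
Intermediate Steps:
$P{\left(h \right)} = -1 + h$
$P{\left(5 \right)} \left(5 + \left(2 - -5\right)\right) \left(-3\right) = \left(-1 + 5\right) \left(5 + \left(2 - -5\right)\right) \left(-3\right) = 4 \left(5 + \left(2 + 5\right)\right) \left(-3\right) = 4 \left(5 + 7\right) \left(-3\right) = 4 \cdot 12 \left(-3\right) = 4 \left(-36\right) = -144$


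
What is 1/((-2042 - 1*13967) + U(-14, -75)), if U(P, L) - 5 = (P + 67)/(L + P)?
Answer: -89/1424409 ≈ -6.2482e-5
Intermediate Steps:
U(P, L) = 5 + (67 + P)/(L + P) (U(P, L) = 5 + (P + 67)/(L + P) = 5 + (67 + P)/(L + P))
1/((-2042 - 1*13967) + U(-14, -75)) = 1/((-2042 - 1*13967) + (67 + 5*(-75) + 6*(-14))/(-75 - 14)) = 1/((-2042 - 13967) + (67 - 375 - 84)/(-89)) = 1/(-16009 - 1/89*(-392)) = 1/(-16009 + 392/89) = 1/(-1424409/89) = -89/1424409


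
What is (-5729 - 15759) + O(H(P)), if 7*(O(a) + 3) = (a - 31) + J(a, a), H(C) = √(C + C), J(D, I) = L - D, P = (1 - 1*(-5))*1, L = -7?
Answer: -150475/7 ≈ -21496.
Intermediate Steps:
P = 6 (P = (1 + 5)*1 = 6*1 = 6)
J(D, I) = -7 - D
H(C) = √2*√C (H(C) = √(2*C) = √2*√C)
O(a) = -59/7 (O(a) = -3 + ((a - 31) + (-7 - a))/7 = -3 + ((-31 + a) + (-7 - a))/7 = -3 + (⅐)*(-38) = -3 - 38/7 = -59/7)
(-5729 - 15759) + O(H(P)) = (-5729 - 15759) - 59/7 = -21488 - 59/7 = -150475/7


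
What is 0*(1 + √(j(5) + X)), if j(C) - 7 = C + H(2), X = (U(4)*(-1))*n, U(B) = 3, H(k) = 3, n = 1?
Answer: 0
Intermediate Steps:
X = -3 (X = (3*(-1))*1 = -3*1 = -3)
j(C) = 10 + C (j(C) = 7 + (C + 3) = 7 + (3 + C) = 10 + C)
0*(1 + √(j(5) + X)) = 0*(1 + √((10 + 5) - 3)) = 0*(1 + √(15 - 3)) = 0*(1 + √12) = 0*(1 + 2*√3) = 0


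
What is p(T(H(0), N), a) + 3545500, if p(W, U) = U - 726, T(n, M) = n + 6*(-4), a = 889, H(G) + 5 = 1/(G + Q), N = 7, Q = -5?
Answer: 3545663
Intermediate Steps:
H(G) = -5 + 1/(-5 + G) (H(G) = -5 + 1/(G - 5) = -5 + 1/(-5 + G))
T(n, M) = -24 + n (T(n, M) = n - 24 = -24 + n)
p(W, U) = -726 + U
p(T(H(0), N), a) + 3545500 = (-726 + 889) + 3545500 = 163 + 3545500 = 3545663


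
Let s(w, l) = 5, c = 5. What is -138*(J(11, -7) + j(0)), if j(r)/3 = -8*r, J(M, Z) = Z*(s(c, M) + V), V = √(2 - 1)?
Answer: 5796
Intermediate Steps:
V = 1 (V = √1 = 1)
J(M, Z) = 6*Z (J(M, Z) = Z*(5 + 1) = Z*6 = 6*Z)
j(r) = -24*r (j(r) = 3*(-8*r) = -24*r)
-138*(J(11, -7) + j(0)) = -138*(6*(-7) - 24*0) = -138*(-42 + 0) = -138*(-42) = 5796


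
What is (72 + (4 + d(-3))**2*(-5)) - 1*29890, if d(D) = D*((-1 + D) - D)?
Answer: -30063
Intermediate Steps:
d(D) = -D (d(D) = D*(-1) = -D)
(72 + (4 + d(-3))**2*(-5)) - 1*29890 = (72 + (4 - 1*(-3))**2*(-5)) - 1*29890 = (72 + (4 + 3)**2*(-5)) - 29890 = (72 + 7**2*(-5)) - 29890 = (72 + 49*(-5)) - 29890 = (72 - 245) - 29890 = -173 - 29890 = -30063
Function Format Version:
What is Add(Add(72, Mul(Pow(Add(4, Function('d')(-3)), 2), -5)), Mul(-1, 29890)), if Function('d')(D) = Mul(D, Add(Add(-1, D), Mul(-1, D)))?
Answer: -30063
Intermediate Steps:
Function('d')(D) = Mul(-1, D) (Function('d')(D) = Mul(D, -1) = Mul(-1, D))
Add(Add(72, Mul(Pow(Add(4, Function('d')(-3)), 2), -5)), Mul(-1, 29890)) = Add(Add(72, Mul(Pow(Add(4, Mul(-1, -3)), 2), -5)), Mul(-1, 29890)) = Add(Add(72, Mul(Pow(Add(4, 3), 2), -5)), -29890) = Add(Add(72, Mul(Pow(7, 2), -5)), -29890) = Add(Add(72, Mul(49, -5)), -29890) = Add(Add(72, -245), -29890) = Add(-173, -29890) = -30063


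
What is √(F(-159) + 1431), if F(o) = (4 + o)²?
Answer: 4*√1591 ≈ 159.55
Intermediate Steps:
√(F(-159) + 1431) = √((4 - 159)² + 1431) = √((-155)² + 1431) = √(24025 + 1431) = √25456 = 4*√1591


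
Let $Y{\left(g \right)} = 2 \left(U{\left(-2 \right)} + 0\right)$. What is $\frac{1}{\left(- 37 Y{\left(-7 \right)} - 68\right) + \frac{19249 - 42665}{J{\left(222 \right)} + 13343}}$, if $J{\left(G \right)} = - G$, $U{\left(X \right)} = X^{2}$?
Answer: $- \frac{13121}{4799460} \approx -0.0027338$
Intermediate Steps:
$Y{\left(g \right)} = 8$ ($Y{\left(g \right)} = 2 \left(\left(-2\right)^{2} + 0\right) = 2 \left(4 + 0\right) = 2 \cdot 4 = 8$)
$\frac{1}{\left(- 37 Y{\left(-7 \right)} - 68\right) + \frac{19249 - 42665}{J{\left(222 \right)} + 13343}} = \frac{1}{\left(\left(-37\right) 8 - 68\right) + \frac{19249 - 42665}{\left(-1\right) 222 + 13343}} = \frac{1}{\left(-296 - 68\right) - \frac{23416}{-222 + 13343}} = \frac{1}{-364 - \frac{23416}{13121}} = \frac{1}{- \frac{4799460}{13121}} = - \frac{13121}{4799460}$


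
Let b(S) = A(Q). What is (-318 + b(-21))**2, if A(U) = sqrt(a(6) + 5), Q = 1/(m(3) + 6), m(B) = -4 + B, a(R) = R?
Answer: (318 - sqrt(11))**2 ≈ 99026.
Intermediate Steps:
Q = 1/5 (Q = 1/((-4 + 3) + 6) = 1/(-1 + 6) = 1/5 ≈ 0.20000)
A(U) = sqrt(11) (A(U) = sqrt(6 + 5) = sqrt(11))
b(S) = sqrt(11)
(-318 + b(-21))**2 = (-318 + sqrt(11))**2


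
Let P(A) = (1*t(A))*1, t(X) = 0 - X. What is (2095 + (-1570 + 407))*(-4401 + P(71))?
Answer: -4167904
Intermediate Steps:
t(X) = -X
P(A) = -A (P(A) = (1*(-A))*1 = -A*1 = -A)
(2095 + (-1570 + 407))*(-4401 + P(71)) = (2095 + (-1570 + 407))*(-4401 - 1*71) = (2095 - 1163)*(-4401 - 71) = 932*(-4472) = -4167904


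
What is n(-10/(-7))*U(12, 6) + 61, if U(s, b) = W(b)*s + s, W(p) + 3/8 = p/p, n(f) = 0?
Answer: 61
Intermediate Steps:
W(p) = 5/8 (W(p) = -3/8 + p/p = -3/8 + 1 = 5/8)
U(s, b) = 13*s/8 (U(s, b) = 5*s/8 + s = 13*s/8)
n(-10/(-7))*U(12, 6) + 61 = 0*((13/8)*12) + 61 = 0*(39/2) + 61 = 0 + 61 = 61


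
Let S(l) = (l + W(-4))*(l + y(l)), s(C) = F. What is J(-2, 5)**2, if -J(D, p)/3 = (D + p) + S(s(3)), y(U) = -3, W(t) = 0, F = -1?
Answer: 441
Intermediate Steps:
s(C) = -1
S(l) = l*(-3 + l) (S(l) = (l + 0)*(l - 3) = l*(-3 + l))
J(D, p) = -12 - 3*D - 3*p (J(D, p) = -3*((D + p) - (-3 - 1)) = -3*((D + p) - 1*(-4)) = -3*((D + p) + 4) = -3*(4 + D + p) = -12 - 3*D - 3*p)
J(-2, 5)**2 = (-12 - 3*(-2) - 3*5)**2 = (-12 + 6 - 15)**2 = (-21)**2 = 441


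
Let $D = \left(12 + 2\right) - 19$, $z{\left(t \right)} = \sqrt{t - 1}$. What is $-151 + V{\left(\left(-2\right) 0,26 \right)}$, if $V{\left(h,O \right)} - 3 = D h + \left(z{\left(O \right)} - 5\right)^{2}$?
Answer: $-148$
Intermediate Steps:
$z{\left(t \right)} = \sqrt{-1 + t}$
$D = -5$ ($D = 14 - 19 = -5$)
$V{\left(h,O \right)} = 3 + \left(-5 + \sqrt{-1 + O}\right)^{2} - 5 h$ ($V{\left(h,O \right)} = 3 - \left(- \left(\sqrt{-1 + O} - 5\right)^{2} + 5 h\right) = 3 - \left(- \left(-5 + \sqrt{-1 + O}\right)^{2} + 5 h\right) = 3 + \left(-5 + \sqrt{-1 + O}\right)^{2} - 5 h$)
$-151 + V{\left(\left(-2\right) 0,26 \right)} = -151 + \left(3 + \left(-5 + \sqrt{-1 + 26}\right)^{2} - 5 \left(\left(-2\right) 0\right)\right) = -151 + \left(3 + \left(-5 + \sqrt{25}\right)^{2} - 0\right) = -151 + \left(3 + \left(-5 + 5\right)^{2} + 0\right) = -151 + \left(3 + 0^{2} + 0\right) = -151 + \left(3 + 0 + 0\right) = -151 + 3 = -148$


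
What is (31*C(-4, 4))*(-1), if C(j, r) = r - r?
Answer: 0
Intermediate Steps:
C(j, r) = 0
(31*C(-4, 4))*(-1) = (31*0)*(-1) = 0*(-1) = 0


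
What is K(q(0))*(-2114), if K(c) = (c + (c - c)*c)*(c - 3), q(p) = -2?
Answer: -21140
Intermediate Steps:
K(c) = c*(-3 + c) (K(c) = (c + 0*c)*(-3 + c) = (c + 0)*(-3 + c) = c*(-3 + c))
K(q(0))*(-2114) = -2*(-3 - 2)*(-2114) = -2*(-5)*(-2114) = 10*(-2114) = -21140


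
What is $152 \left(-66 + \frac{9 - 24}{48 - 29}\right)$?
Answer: $-10152$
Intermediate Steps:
$152 \left(-66 + \frac{9 - 24}{48 - 29}\right) = 152 \left(-66 - \frac{15}{19}\right) = 152 \left(- \frac{1269}{19}\right) = -10152$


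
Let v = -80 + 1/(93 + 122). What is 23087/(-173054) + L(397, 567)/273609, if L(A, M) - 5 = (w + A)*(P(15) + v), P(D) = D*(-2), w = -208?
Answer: -304488720427/1454294765070 ≈ -0.20937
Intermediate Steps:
P(D) = -2*D
v = -17199/215 (v = -80 + 1/215 = -17199/215 ≈ -79.995)
L(A, M) = 4920067/215 - 23649*A/215 (L(A, M) = 5 + (-208 + A)*(-2*15 - 17199/215) = 5 + (-208 + A)*(-30 - 17199/215) = 5 + (-208 + A)*(-23649/215) = 5 + (4918992/215 - 23649*A/215) = 4920067/215 - 23649*A/215)
23087/(-173054) + L(397, 567)/273609 = 23087/(-173054) + (4920067/215 - 23649/215*397)/273609 = 23087*(-1/173054) + (4920067/215 - 9388653/215)*(1/273609) = -23087/173054 - 4468586/215*1/273609 = -23087/173054 - 4468586/58825935 = -304488720427/1454294765070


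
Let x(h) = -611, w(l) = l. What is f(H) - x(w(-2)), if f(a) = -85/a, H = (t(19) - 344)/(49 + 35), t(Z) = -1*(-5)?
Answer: 71423/113 ≈ 632.06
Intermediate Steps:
t(Z) = 5
H = -113/28 (H = (5 - 344)/(49 + 35) = -339/84 = -339*1/84 = -113/28 ≈ -4.0357)
f(H) - x(w(-2)) = -85/(-113/28) - 1*(-611) = -85*(-28/113) + 611 = 2380/113 + 611 = 71423/113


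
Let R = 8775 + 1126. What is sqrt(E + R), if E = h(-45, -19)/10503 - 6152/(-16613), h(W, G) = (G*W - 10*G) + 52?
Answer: 26*sqrt(49548845573359401)/58162113 ≈ 99.506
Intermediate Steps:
h(W, G) = 52 - 10*G + G*W (h(W, G) = (-10*G + G*W) + 52 = 52 - 10*G + G*W)
R = 9901
E = 82838917/174486339 (E = (52 - 10*(-19) - 19*(-45))/10503 - 6152/(-16613) = (52 + 190 + 855)*(1/10503) - 6152*(-1/16613) = 1097*(1/10503) + 6152/16613 = 1097/10503 + 6152/16613 = 82838917/174486339 ≈ 0.47476)
sqrt(E + R) = sqrt(82838917/174486339 + 9901) = sqrt(1727672081356/174486339) = 26*sqrt(49548845573359401)/58162113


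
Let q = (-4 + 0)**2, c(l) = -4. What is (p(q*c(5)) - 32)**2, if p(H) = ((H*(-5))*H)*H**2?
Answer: 7036879786476544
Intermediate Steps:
q = 16 (q = (-4)**2 = 16)
p(H) = -5*H**4 (p(H) = ((-5*H)*H)*H**2 = (-5*H**2)*H**2 = -5*H**4)
(p(q*c(5)) - 32)**2 = (-5*(16*(-4))**4 - 32)**2 = (-5*(-64)**4 - 32)**2 = (-5*16777216 - 32)**2 = (-83886080 - 32)**2 = (-83886112)**2 = 7036879786476544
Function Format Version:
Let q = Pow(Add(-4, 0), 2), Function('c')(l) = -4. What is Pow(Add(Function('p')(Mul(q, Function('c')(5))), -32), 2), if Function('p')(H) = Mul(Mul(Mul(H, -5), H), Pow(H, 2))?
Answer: 7036879786476544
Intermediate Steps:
q = 16 (q = Pow(-4, 2) = 16)
Function('p')(H) = Mul(-5, Pow(H, 4)) (Function('p')(H) = Mul(Mul(Mul(-5, H), H), Pow(H, 2)) = Mul(Mul(-5, Pow(H, 2)), Pow(H, 2)) = Mul(-5, Pow(H, 4)))
Pow(Add(Function('p')(Mul(q, Function('c')(5))), -32), 2) = Pow(Add(Mul(-5, Pow(Mul(16, -4), 4)), -32), 2) = Pow(Add(Mul(-5, Pow(-64, 4)), -32), 2) = Pow(Add(Mul(-5, 16777216), -32), 2) = Pow(Add(-83886080, -32), 2) = Pow(-83886112, 2) = 7036879786476544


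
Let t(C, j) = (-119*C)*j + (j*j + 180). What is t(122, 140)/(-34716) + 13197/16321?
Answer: 8327019148/141649959 ≈ 58.786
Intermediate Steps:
t(C, j) = 180 + j**2 - 119*C*j (t(C, j) = -119*C*j + (j**2 + 180) = -119*C*j + (180 + j**2) = 180 + j**2 - 119*C*j)
t(122, 140)/(-34716) + 13197/16321 = (180 + 140**2 - 119*122*140)/(-34716) + 13197/16321 = (180 + 19600 - 2032520)*(-1/34716) + 13197*(1/16321) = -2012740*(-1/34716) + 13197/16321 = 503185/8679 + 13197/16321 = 8327019148/141649959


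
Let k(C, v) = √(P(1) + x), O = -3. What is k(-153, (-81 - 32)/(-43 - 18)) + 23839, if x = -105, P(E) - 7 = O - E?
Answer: 23839 + I*√102 ≈ 23839.0 + 10.1*I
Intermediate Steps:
P(E) = 4 - E (P(E) = 7 + (-3 - E) = 4 - E)
k(C, v) = I*√102 (k(C, v) = √((4 - 1*1) - 105) = √((4 - 1) - 105) = √(3 - 105) = √(-102) = I*√102)
k(-153, (-81 - 32)/(-43 - 18)) + 23839 = I*√102 + 23839 = 23839 + I*√102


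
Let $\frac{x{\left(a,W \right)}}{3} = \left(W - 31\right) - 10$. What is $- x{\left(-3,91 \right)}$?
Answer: $-150$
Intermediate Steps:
$x{\left(a,W \right)} = -123 + 3 W$ ($x{\left(a,W \right)} = 3 \left(\left(W - 31\right) - 10\right) = 3 \left(\left(-31 + W\right) - 10\right) = 3 \left(-41 + W\right) = -123 + 3 W$)
$- x{\left(-3,91 \right)} = - (-123 + 3 \cdot 91) = - (-123 + 273) = \left(-1\right) 150 = -150$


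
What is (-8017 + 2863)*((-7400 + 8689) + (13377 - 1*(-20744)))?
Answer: -182503140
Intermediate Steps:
(-8017 + 2863)*((-7400 + 8689) + (13377 - 1*(-20744))) = -5154*(1289 + (13377 + 20744)) = -5154*(1289 + 34121) = -5154*35410 = -182503140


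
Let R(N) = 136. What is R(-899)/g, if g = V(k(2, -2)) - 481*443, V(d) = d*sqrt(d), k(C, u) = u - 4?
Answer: -28979288/45404365105 + 816*I*sqrt(6)/45404365105 ≈ -0.00063825 + 4.4022e-8*I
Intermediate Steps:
k(C, u) = -4 + u
V(d) = d**(3/2)
g = -213083 - 6*I*sqrt(6) (g = (-4 - 2)**(3/2) - 481*443 = (-6)**(3/2) - 213083 = -6*I*sqrt(6) - 213083 = -213083 - 6*I*sqrt(6) ≈ -2.1308e+5 - 14.697*I)
R(-899)/g = 136/(-213083 - 6*I*sqrt(6))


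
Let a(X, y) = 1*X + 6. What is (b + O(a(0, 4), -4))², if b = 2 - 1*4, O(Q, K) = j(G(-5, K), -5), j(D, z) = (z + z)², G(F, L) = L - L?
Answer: 9604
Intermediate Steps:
a(X, y) = 6 + X (a(X, y) = X + 6 = 6 + X)
G(F, L) = 0
j(D, z) = 4*z² (j(D, z) = (2*z)² = 4*z²)
O(Q, K) = 100 (O(Q, K) = 4*(-5)² = 4*25 = 100)
b = -2 (b = 2 - 4 = -2)
(b + O(a(0, 4), -4))² = (-2 + 100)² = 98² = 9604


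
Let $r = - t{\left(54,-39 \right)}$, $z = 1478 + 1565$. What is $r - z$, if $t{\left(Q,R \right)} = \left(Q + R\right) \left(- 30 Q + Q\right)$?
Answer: $20447$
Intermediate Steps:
$t{\left(Q,R \right)} = - 29 Q \left(Q + R\right)$ ($t{\left(Q,R \right)} = \left(Q + R\right) \left(- 29 Q\right) = - 29 Q \left(Q + R\right)$)
$z = 3043$
$r = 23490$ ($r = - \left(-29\right) 54 \left(54 - 39\right) = - \left(-29\right) 54 \cdot 15 = \left(-1\right) \left(-23490\right) = 23490$)
$r - z = 23490 - 3043 = 20447$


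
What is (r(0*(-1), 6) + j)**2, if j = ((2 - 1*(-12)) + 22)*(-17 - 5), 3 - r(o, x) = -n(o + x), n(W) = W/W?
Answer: 620944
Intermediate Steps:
n(W) = 1
r(o, x) = 4 (r(o, x) = 3 - (-1) = 3 - 1*(-1) = 3 + 1 = 4)
j = -792 (j = ((2 + 12) + 22)*(-22) = (14 + 22)*(-22) = 36*(-22) = -792)
(r(0*(-1), 6) + j)**2 = (4 - 792)**2 = (-788)**2 = 620944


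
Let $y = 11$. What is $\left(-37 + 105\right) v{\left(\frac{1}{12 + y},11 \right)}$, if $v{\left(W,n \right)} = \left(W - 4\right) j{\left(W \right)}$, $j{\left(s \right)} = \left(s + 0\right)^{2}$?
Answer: $- \frac{6188}{12167} \approx -0.50859$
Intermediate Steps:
$j{\left(s \right)} = s^{2}$
$v{\left(W,n \right)} = W^{2} \left(-4 + W\right)$ ($v{\left(W,n \right)} = \left(W - 4\right) W^{2} = \left(-4 + W\right) W^{2} = W^{2} \left(-4 + W\right)$)
$\left(-37 + 105\right) v{\left(\frac{1}{12 + y},11 \right)} = \left(-37 + 105\right) \left(\frac{1}{12 + 11}\right)^{2} \left(-4 + \frac{1}{12 + 11}\right) = 68 \left(\frac{1}{23}\right)^{2} \left(-4 + \frac{1}{23}\right) = 68 \frac{-4 + \frac{1}{23}}{529} = 68 \cdot \frac{1}{529} \left(- \frac{91}{23}\right) = 68 \left(- \frac{91}{12167}\right) = - \frac{6188}{12167}$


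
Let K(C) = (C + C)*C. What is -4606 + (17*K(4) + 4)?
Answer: -4058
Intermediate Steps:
K(C) = 2*C² (K(C) = (2*C)*C = 2*C²)
-4606 + (17*K(4) + 4) = -4606 + (17*(2*4²) + 4) = -4606 + (17*(2*16) + 4) = -4606 + (17*32 + 4) = -4606 + (544 + 4) = -4606 + 548 = -4058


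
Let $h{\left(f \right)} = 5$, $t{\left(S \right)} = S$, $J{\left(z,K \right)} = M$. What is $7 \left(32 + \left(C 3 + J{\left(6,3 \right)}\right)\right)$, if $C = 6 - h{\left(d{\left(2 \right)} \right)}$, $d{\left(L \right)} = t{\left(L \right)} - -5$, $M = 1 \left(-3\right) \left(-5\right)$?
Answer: $350$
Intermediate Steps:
$M = 15$ ($M = \left(-3\right) \left(-5\right) = 15$)
$J{\left(z,K \right)} = 15$
$d{\left(L \right)} = 5 + L$ ($d{\left(L \right)} = L - -5 = L + 5 = 5 + L$)
$C = 1$ ($C = 6 - 5 = 1$)
$7 \left(32 + \left(C 3 + J{\left(6,3 \right)}\right)\right) = 7 \left(32 + \left(1 \cdot 3 + 15\right)\right) = 7 \left(32 + \left(3 + 15\right)\right) = 7 \left(32 + 18\right) = 7 \cdot 50 = 350$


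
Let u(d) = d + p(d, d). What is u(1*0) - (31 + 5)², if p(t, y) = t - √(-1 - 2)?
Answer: -1296 - I*√3 ≈ -1296.0 - 1.732*I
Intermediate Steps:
p(t, y) = t - I*√3 (p(t, y) = t - √(-3) = t - I*√3)
u(d) = 2*d - I*√3 (u(d) = d + (d - I*√3) = 2*d - I*√3)
u(1*0) - (31 + 5)² = (2*(1*0) - I*√3) - (31 + 5)² = (2*0 - I*√3) - 1*36² = (0 - I*√3) - 1*1296 = -I*√3 - 1296 = -1296 - I*√3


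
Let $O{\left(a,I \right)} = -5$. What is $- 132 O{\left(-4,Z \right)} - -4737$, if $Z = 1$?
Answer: $5397$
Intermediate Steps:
$- 132 O{\left(-4,Z \right)} - -4737 = \left(-132\right) \left(-5\right) - -4737 = 660 + 4737 = 5397$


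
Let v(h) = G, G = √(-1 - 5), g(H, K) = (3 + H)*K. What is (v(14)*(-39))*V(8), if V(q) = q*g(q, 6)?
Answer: -20592*I*√6 ≈ -50440.0*I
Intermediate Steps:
g(H, K) = K*(3 + H)
V(q) = q*(18 + 6*q) (V(q) = q*(6*(3 + q)) = q*(18 + 6*q))
G = I*√6 (G = √(-6) = I*√6 ≈ 2.4495*I)
v(h) = I*√6
(v(14)*(-39))*V(8) = ((I*√6)*(-39))*(6*8*(3 + 8)) = (-39*I*√6)*(6*8*11) = -39*I*√6*528 = -20592*I*√6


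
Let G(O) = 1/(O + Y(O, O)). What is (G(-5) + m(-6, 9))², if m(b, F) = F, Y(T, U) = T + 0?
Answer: 7921/100 ≈ 79.210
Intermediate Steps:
Y(T, U) = T
G(O) = 1/(2*O) (G(O) = 1/(O + O) = 1/(2*O))
(G(-5) + m(-6, 9))² = ((½)/(-5) + 9)² = ((½)*(-⅕) + 9)² = (-⅒ + 9)² = (89/10)² = 7921/100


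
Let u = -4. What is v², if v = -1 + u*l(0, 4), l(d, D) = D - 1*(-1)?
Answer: 441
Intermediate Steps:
l(d, D) = 1 + D (l(d, D) = D + 1 = 1 + D)
v = -21 (v = -1 - 4*(1 + 4) = -1 - 4*5 = -1 - 20 = -21)
v² = (-21)² = 441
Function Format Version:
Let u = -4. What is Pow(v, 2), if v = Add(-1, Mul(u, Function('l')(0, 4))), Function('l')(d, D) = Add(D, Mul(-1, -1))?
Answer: 441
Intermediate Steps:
Function('l')(d, D) = Add(1, D) (Function('l')(d, D) = Add(D, 1) = Add(1, D))
v = -21 (v = Add(-1, Mul(-4, Add(1, 4))) = Add(-1, Mul(-4, 5)) = Add(-1, -20) = -21)
Pow(v, 2) = Pow(-21, 2) = 441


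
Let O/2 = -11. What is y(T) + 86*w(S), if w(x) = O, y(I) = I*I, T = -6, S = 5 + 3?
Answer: -1856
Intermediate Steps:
S = 8
O = -22 (O = 2*(-11) = -22)
y(I) = I²
w(x) = -22
y(T) + 86*w(S) = (-6)² + 86*(-22) = 36 - 1892 = -1856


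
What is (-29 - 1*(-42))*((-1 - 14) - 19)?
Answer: -442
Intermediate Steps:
(-29 - 1*(-42))*((-1 - 14) - 19) = (-29 + 42)*(-15 - 19) = 13*(-34) = -442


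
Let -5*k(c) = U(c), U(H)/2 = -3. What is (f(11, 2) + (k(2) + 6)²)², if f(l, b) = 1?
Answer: 1745041/625 ≈ 2792.1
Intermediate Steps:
U(H) = -6 (U(H) = 2*(-3) = -6)
k(c) = 6/5 (k(c) = -⅕*(-6) = 6/5)
(f(11, 2) + (k(2) + 6)²)² = (1 + (6/5 + 6)²)² = (1 + (36/5)²)² = (1 + 1296/25)² = (1321/25)² = 1745041/625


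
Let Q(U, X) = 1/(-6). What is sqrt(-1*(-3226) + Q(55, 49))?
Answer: 7*sqrt(2370)/6 ≈ 56.796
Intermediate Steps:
Q(U, X) = -1/6
sqrt(-1*(-3226) + Q(55, 49)) = sqrt(-1*(-3226) - 1/6) = sqrt(3226 - 1/6) = sqrt(19355/6) = 7*sqrt(2370)/6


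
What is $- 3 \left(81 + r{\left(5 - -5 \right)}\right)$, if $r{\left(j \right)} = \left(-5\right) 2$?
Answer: $-213$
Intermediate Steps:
$r{\left(j \right)} = -10$
$- 3 \left(81 + r{\left(5 - -5 \right)}\right) = - 3 \left(81 - 10\right) = \left(-3\right) 71 = -213$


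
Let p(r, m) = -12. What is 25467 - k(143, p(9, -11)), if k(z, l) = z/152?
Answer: 3870841/152 ≈ 25466.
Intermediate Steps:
k(z, l) = z/152 (k(z, l) = z*(1/152) = z/152)
25467 - k(143, p(9, -11)) = 25467 - 143/152 = 3870841/152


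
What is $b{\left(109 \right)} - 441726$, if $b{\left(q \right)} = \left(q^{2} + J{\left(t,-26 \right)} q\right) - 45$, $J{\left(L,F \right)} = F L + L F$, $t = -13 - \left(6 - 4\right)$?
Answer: $-344870$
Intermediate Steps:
$t = -15$ ($t = -13 - \left(6 - 4\right) = -13 - 2 = -15$)
$J{\left(L,F \right)} = 2 F L$ ($J{\left(L,F \right)} = F L + F L = 2 F L$)
$b{\left(q \right)} = -45 + q^{2} + 780 q$ ($b{\left(q \right)} = \left(q^{2} + 2 \left(-26\right) \left(-15\right) q\right) - 45 = \left(q^{2} + 780 q\right) - 45 = -45 + q^{2} + 780 q$)
$b{\left(109 \right)} - 441726 = \left(-45 + 109^{2} + 780 \cdot 109\right) - 441726 = \left(-45 + 11881 + 85020\right) - 441726 = 96856 - 441726 = -344870$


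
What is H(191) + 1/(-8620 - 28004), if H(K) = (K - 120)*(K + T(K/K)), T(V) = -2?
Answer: 491457455/36624 ≈ 13419.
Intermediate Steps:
H(K) = (-120 + K)*(-2 + K) (H(K) = (K - 120)*(K - 2) = (-120 + K)*(-2 + K))
H(191) + 1/(-8620 - 28004) = (240 + 191² - 122*191) + 1/(-8620 - 28004) = (240 + 36481 - 23302) + 1/(-36624) = 13419 - 1/36624 = 491457455/36624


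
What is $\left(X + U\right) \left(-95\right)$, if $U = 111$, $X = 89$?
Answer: $-19000$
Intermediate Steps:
$\left(X + U\right) \left(-95\right) = \left(89 + 111\right) \left(-95\right) = 200 \left(-95\right) = -19000$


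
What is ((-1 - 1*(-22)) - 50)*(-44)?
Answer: 1276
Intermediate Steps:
((-1 - 1*(-22)) - 50)*(-44) = ((-1 + 22) - 50)*(-44) = (21 - 50)*(-44) = -29*(-44) = 1276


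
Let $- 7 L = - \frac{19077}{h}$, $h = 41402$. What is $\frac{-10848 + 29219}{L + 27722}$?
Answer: $\frac{5324172994}{8034242785} \approx 0.66269$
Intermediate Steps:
$L = \frac{19077}{289814}$ ($L = - \frac{\left(-19077\right) \frac{1}{41402}}{7} = \left(- \frac{1}{7}\right) \left(- \frac{19077}{41402}\right) = \frac{19077}{289814} \approx 0.065825$)
$\frac{-10848 + 29219}{L + 27722} = \frac{-10848 + 29219}{\frac{19077}{289814} + 27722} = \frac{18371}{\frac{8034242785}{289814}} = 18371 \cdot \frac{289814}{8034242785} = \frac{5324172994}{8034242785}$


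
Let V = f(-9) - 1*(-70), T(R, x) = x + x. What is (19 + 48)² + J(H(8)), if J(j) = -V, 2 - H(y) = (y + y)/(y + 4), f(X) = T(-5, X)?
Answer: 4437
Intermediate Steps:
T(R, x) = 2*x
f(X) = 2*X
V = 52 (V = 2*(-9) - 1*(-70) = -18 + 70 = 52)
H(y) = 2 - 2*y/(4 + y) (H(y) = 2 - (y + y)/(y + 4) = 2 - 2*y/(4 + y))
J(j) = -52 (J(j) = -1*52 = -52)
(19 + 48)² + J(H(8)) = (19 + 48)² - 52 = 67² - 52 = 4489 - 52 = 4437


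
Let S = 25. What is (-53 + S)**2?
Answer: 784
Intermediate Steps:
(-53 + S)**2 = (-53 + 25)**2 = (-28)**2 = 784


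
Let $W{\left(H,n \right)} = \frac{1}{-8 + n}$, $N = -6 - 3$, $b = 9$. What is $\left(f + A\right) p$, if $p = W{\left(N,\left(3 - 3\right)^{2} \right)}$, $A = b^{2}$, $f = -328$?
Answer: $\frac{247}{8} \approx 30.875$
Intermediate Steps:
$N = -9$
$A = 81$ ($A = 9^{2} = 81$)
$p = - \frac{1}{8}$ ($p = \frac{1}{-8 + \left(3 - 3\right)^{2}} = \frac{1}{-8 + 0^{2}} = \frac{1}{-8 + 0} = \frac{1}{-8} = - \frac{1}{8} \approx -0.125$)
$\left(f + A\right) p = \left(-328 + 81\right) \left(- \frac{1}{8}\right) = \left(-247\right) \left(- \frac{1}{8}\right) = \frac{247}{8}$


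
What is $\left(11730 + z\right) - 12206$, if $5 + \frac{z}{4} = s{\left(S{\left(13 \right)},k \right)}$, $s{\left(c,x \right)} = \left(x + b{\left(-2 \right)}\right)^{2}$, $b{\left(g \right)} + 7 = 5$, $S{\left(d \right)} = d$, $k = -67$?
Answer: $18548$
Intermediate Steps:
$b{\left(g \right)} = -2$ ($b{\left(g \right)} = -7 + 5 = -2$)
$s{\left(c,x \right)} = \left(-2 + x\right)^{2}$ ($s{\left(c,x \right)} = \left(x - 2\right)^{2} = \left(-2 + x\right)^{2}$)
$z = 19024$ ($z = -20 + 4 \left(-2 - 67\right)^{2} = -20 + 4 \left(-69\right)^{2} = -20 + 4 \cdot 4761 = -20 + 19044 = 19024$)
$\left(11730 + z\right) - 12206 = \left(11730 + 19024\right) - 12206 = 30754 - 12206 = 18548$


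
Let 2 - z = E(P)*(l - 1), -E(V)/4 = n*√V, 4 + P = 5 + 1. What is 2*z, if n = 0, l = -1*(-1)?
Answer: 4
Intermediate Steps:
P = 2 (P = -4 + (5 + 1) = -4 + 6 = 2)
l = 1
E(V) = 0 (E(V) = -0*√V = -4*0 = 0)
z = 2 (z = 2 - 0*(1 - 1) = 2 - 0*0 = 2 - 1*0 = 2 + 0 = 2)
2*z = 2*2 = 4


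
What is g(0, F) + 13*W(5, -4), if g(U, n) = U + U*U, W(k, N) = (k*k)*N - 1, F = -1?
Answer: -1313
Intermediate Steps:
W(k, N) = -1 + N*k**2 (W(k, N) = k**2*N - 1 = N*k**2 - 1 = -1 + N*k**2)
g(U, n) = U + U**2
g(0, F) + 13*W(5, -4) = 0*(1 + 0) + 13*(-1 - 4*5**2) = 0*1 + 13*(-1 - 4*25) = 0 + 13*(-1 - 100) = 0 + 13*(-101) = 0 - 1313 = -1313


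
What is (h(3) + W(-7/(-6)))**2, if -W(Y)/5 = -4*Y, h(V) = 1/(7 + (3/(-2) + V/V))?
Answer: 839056/1521 ≈ 551.65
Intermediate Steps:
h(V) = 2/13 (h(V) = 1/(7 + (3*(-1/2) + 1)) = 1/(7 + (-3/2 + 1)) = 1/(7 - 1/2) = 1/(13/2) = 2/13)
W(Y) = 20*Y (W(Y) = -(-20)*Y = 20*Y)
(h(3) + W(-7/(-6)))**2 = (2/13 + 20*(-7/(-6)))**2 = (2/13 + 20*(-7*(-1/6)))**2 = (2/13 + 20*(7/6))**2 = (2/13 + 70/3)**2 = (916/39)**2 = 839056/1521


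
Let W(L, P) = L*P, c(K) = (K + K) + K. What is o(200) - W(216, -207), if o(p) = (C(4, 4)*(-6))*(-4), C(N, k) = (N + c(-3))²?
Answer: 45312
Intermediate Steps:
c(K) = 3*K (c(K) = 2*K + K = 3*K)
C(N, k) = (-9 + N)² (C(N, k) = (N + 3*(-3))² = (N - 9)² = (-9 + N)²)
o(p) = 600 (o(p) = ((-9 + 4)²*(-6))*(-4) = ((-5)²*(-6))*(-4) = (25*(-6))*(-4) = -150*(-4) = 600)
o(200) - W(216, -207) = 600 - 216*(-207) = 600 - 1*(-44712) = 600 + 44712 = 45312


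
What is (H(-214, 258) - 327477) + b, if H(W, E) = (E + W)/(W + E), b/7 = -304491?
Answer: -2458913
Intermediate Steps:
b = -2131437 (b = 7*(-304491) = -2131437)
H(W, E) = 1 (H(W, E) = (E + W)/(E + W) = 1)
(H(-214, 258) - 327477) + b = (1 - 327477) - 2131437 = -327476 - 2131437 = -2458913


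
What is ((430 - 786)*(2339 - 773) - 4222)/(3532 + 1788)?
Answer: -280859/2660 ≈ -105.59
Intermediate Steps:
((430 - 786)*(2339 - 773) - 4222)/(3532 + 1788) = (-356*1566 - 4222)/5320 = (-557496 - 4222)*(1/5320) = -561718*1/5320 = -280859/2660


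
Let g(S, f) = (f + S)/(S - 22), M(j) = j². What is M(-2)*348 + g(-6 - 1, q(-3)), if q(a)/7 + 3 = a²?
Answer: 40333/29 ≈ 1390.8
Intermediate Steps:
q(a) = -21 + 7*a²
g(S, f) = (S + f)/(-22 + S)
M(-2)*348 + g(-6 - 1, q(-3)) = (-2)²*348 + ((-6 - 1) + (-21 + 7*(-3)²))/(-22 + (-6 - 1)) = 4*348 + (-7 + (-21 + 7*9))/(-22 - 7) = 1392 + (-7 + (-21 + 63))/(-29) = 1392 - (-7 + 42)/29 = 1392 - 1/29*35 = 1392 - 35/29 = 40333/29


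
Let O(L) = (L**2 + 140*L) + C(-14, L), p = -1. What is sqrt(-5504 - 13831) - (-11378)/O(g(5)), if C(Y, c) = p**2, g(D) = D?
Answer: 5689/363 + I*sqrt(19335) ≈ 15.672 + 139.05*I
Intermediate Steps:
C(Y, c) = 1 (C(Y, c) = (-1)**2 = 1)
O(L) = 1 + L**2 + 140*L (O(L) = (L**2 + 140*L) + 1 = 1 + L**2 + 140*L)
sqrt(-5504 - 13831) - (-11378)/O(g(5)) = sqrt(-5504 - 13831) - (-11378)/(1 + 5**2 + 140*5) = sqrt(-19335) - (-11378)/(1 + 25 + 700) = I*sqrt(19335) - (-11378)/726 = I*sqrt(19335) - 1*(-5689/363) = I*sqrt(19335) + 5689/363 = 5689/363 + I*sqrt(19335)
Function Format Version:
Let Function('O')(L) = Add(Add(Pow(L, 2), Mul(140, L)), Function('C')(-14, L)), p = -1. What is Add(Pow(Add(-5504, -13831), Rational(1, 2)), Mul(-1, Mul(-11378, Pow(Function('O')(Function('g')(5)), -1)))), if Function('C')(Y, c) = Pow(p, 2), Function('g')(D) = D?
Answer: Add(Rational(5689, 363), Mul(I, Pow(19335, Rational(1, 2)))) ≈ Add(15.672, Mul(139.05, I))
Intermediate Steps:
Function('C')(Y, c) = 1 (Function('C')(Y, c) = Pow(-1, 2) = 1)
Function('O')(L) = Add(1, Pow(L, 2), Mul(140, L)) (Function('O')(L) = Add(Add(Pow(L, 2), Mul(140, L)), 1) = Add(1, Pow(L, 2), Mul(140, L)))
Add(Pow(Add(-5504, -13831), Rational(1, 2)), Mul(-1, Mul(-11378, Pow(Function('O')(Function('g')(5)), -1)))) = Add(Pow(Add(-5504, -13831), Rational(1, 2)), Mul(-1, Mul(-11378, Pow(Add(1, Pow(5, 2), Mul(140, 5)), -1)))) = Add(Pow(-19335, Rational(1, 2)), Mul(-1, Mul(-11378, Pow(Add(1, 25, 700), -1)))) = Add(Mul(I, Pow(19335, Rational(1, 2))), Mul(-1, Mul(-11378, Pow(726, -1)))) = Add(Mul(I, Pow(19335, Rational(1, 2))), Mul(-1, Mul(-11378, Rational(1, 726)))) = Add(Mul(I, Pow(19335, Rational(1, 2))), Mul(-1, Rational(-5689, 363))) = Add(Mul(I, Pow(19335, Rational(1, 2))), Rational(5689, 363)) = Add(Rational(5689, 363), Mul(I, Pow(19335, Rational(1, 2))))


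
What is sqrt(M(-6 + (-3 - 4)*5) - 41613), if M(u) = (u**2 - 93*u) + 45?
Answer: I*sqrt(36074) ≈ 189.93*I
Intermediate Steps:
M(u) = 45 + u**2 - 93*u
sqrt(M(-6 + (-3 - 4)*5) - 41613) = sqrt((45 + (-6 + (-3 - 4)*5)**2 - 93*(-6 + (-3 - 4)*5)) - 41613) = sqrt((45 + (-6 - 7*5)**2 - 93*(-6 - 7*5)) - 41613) = sqrt((45 + (-6 - 35)**2 - 93*(-6 - 35)) - 41613) = sqrt((45 + (-41)**2 - 93*(-41)) - 41613) = sqrt((45 + 1681 + 3813) - 41613) = sqrt(5539 - 41613) = sqrt(-36074) = I*sqrt(36074)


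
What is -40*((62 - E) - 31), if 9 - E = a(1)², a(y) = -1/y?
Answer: -920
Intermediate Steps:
E = 8 (E = 9 - (-1/1)² = 9 - (-1*1)² = 9 - 1*(-1)² = 9 - 1*1 = 9 - 1 = 8)
-40*((62 - E) - 31) = -40*((62 - 1*8) - 31) = -40*((62 - 8) - 31) = -40*(54 - 31) = -40*23 = -920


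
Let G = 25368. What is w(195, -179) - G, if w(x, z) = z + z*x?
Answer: -60452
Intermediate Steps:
w(x, z) = z + x*z
w(195, -179) - G = -179*(1 + 195) - 1*25368 = -179*196 - 25368 = -35084 - 25368 = -60452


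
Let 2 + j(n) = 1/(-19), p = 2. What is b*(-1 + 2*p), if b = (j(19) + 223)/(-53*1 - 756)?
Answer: -12594/15371 ≈ -0.81933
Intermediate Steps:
j(n) = -39/19 (j(n) = -2 + 1/(-19) = -2 - 1/19 = -39/19)
b = -4198/15371 (b = (-39/19 + 223)/(-53*1 - 756) = 4198/(19*(-53 - 756)) = (4198/19)/(-809) = (4198/19)*(-1/809) = -4198/15371 ≈ -0.27311)
b*(-1 + 2*p) = -4198*(-1 + 2*2)/15371 = -4198*(-1 + 4)/15371 = -4198/15371*3 = -12594/15371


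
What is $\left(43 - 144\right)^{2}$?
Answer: $10201$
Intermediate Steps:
$\left(43 - 144\right)^{2} = \left(-101\right)^{2} = 10201$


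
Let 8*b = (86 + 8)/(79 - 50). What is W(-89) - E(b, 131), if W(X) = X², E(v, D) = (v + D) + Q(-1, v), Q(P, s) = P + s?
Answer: 451831/58 ≈ 7790.2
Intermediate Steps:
b = 47/116 (b = ((86 + 8)/(79 - 50))/8 = (94/29)/8 = (94*(1/29))/8 = (⅛)*(94/29) = 47/116 ≈ 0.40517)
E(v, D) = -1 + D + 2*v (E(v, D) = (v + D) + (-1 + v) = (D + v) + (-1 + v) = -1 + D + 2*v)
W(-89) - E(b, 131) = (-89)² - (-1 + 131 + 2*(47/116)) = 7921 - (-1 + 131 + 47/58) = 7921 - 1*7587/58 = 7921 - 7587/58 = 451831/58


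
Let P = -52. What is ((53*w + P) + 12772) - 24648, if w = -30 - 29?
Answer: -15055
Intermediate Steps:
w = -59
((53*w + P) + 12772) - 24648 = ((53*(-59) - 52) + 12772) - 24648 = ((-3127 - 52) + 12772) - 24648 = (-3179 + 12772) - 24648 = 9593 - 24648 = -15055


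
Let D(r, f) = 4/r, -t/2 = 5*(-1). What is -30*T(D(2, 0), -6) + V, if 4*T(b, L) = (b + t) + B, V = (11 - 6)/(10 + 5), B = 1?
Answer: -583/6 ≈ -97.167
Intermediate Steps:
t = 10 (t = -10*(-1) = -2*(-5) = 10)
V = 1/3 (V = 5/15 = 5*(1/15) = 1/3 ≈ 0.33333)
T(b, L) = 11/4 + b/4 (T(b, L) = ((b + 10) + 1)/4 = ((10 + b) + 1)/4 = (11 + b)/4 = 11/4 + b/4)
-30*T(D(2, 0), -6) + V = -30*(11/4 + (4/2)/4) + 1/3 = -30*(11/4 + (4*(1/2))/4) + 1/3 = -30*(11/4 + (1/4)*2) + 1/3 = -30*(11/4 + 1/2) + 1/3 = -30*13/4 + 1/3 = -195/2 + 1/3 = -583/6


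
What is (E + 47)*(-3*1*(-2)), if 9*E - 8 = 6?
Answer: 874/3 ≈ 291.33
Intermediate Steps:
E = 14/9 (E = 8/9 + (⅑)*6 = 8/9 + ⅔ = 14/9 ≈ 1.5556)
(E + 47)*(-3*1*(-2)) = (14/9 + 47)*(-3*1*(-2)) = 437*(-3*(-2))/9 = (437/9)*6 = 874/3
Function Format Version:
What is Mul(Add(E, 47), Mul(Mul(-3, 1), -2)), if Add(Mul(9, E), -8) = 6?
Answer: Rational(874, 3) ≈ 291.33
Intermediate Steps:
E = Rational(14, 9) (E = Add(Rational(8, 9), Mul(Rational(1, 9), 6)) = Add(Rational(8, 9), Rational(2, 3)) = Rational(14, 9) ≈ 1.5556)
Mul(Add(E, 47), Mul(Mul(-3, 1), -2)) = Mul(Add(Rational(14, 9), 47), Mul(Mul(-3, 1), -2)) = Mul(Rational(437, 9), Mul(-3, -2)) = Mul(Rational(437, 9), 6) = Rational(874, 3)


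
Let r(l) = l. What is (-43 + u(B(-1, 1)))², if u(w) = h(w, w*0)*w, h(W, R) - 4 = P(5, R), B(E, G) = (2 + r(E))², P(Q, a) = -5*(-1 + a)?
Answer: 1156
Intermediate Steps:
P(Q, a) = 5 - 5*a
B(E, G) = (2 + E)²
h(W, R) = 9 - 5*R (h(W, R) = 4 + (5 - 5*R) = 9 - 5*R)
u(w) = 9*w (u(w) = (9 - 5*w*0)*w = (9 - 5*0)*w = (9 + 0)*w = 9*w)
(-43 + u(B(-1, 1)))² = (-43 + 9*(2 - 1)²)² = (-43 + 9*1²)² = (-43 + 9*1)² = (-43 + 9)² = (-34)² = 1156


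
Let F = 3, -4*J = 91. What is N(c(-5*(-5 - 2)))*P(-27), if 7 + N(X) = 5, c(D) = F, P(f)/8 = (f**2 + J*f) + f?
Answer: -21060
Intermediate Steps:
J = -91/4 (J = -1/4*91 = -91/4 ≈ -22.750)
P(f) = -174*f + 8*f**2 (P(f) = 8*((f**2 - 91*f/4) + f) = 8*(f**2 - 87*f/4) = -174*f + 8*f**2)
c(D) = 3
N(X) = -2 (N(X) = -7 + 5 = -2)
N(c(-5*(-5 - 2)))*P(-27) = -4*(-27)*(-87 + 4*(-27)) = -4*(-27)*(-87 - 108) = -4*(-27)*(-195) = -2*10530 = -21060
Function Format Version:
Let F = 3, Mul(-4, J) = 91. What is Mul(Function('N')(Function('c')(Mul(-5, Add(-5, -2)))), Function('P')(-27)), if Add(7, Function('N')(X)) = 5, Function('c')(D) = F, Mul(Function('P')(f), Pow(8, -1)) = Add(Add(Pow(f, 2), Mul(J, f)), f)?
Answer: -21060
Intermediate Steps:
J = Rational(-91, 4) (J = Mul(Rational(-1, 4), 91) = Rational(-91, 4) ≈ -22.750)
Function('P')(f) = Add(Mul(-174, f), Mul(8, Pow(f, 2))) (Function('P')(f) = Mul(8, Add(Add(Pow(f, 2), Mul(Rational(-91, 4), f)), f)) = Mul(8, Add(Pow(f, 2), Mul(Rational(-87, 4), f))) = Add(Mul(-174, f), Mul(8, Pow(f, 2))))
Function('c')(D) = 3
Function('N')(X) = -2 (Function('N')(X) = Add(-7, 5) = -2)
Mul(Function('N')(Function('c')(Mul(-5, Add(-5, -2)))), Function('P')(-27)) = Mul(-2, Mul(2, -27, Add(-87, Mul(4, -27)))) = Mul(-2, Mul(2, -27, Add(-87, -108))) = Mul(-2, Mul(2, -27, -195)) = Mul(-2, 10530) = -21060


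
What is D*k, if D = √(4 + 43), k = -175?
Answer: -175*√47 ≈ -1199.7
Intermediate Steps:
D = √47 ≈ 6.8557
D*k = √47*(-175) = -175*√47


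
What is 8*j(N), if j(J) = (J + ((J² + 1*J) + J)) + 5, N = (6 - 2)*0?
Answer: 40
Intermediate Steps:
N = 0 (N = 4*0 = 0)
j(J) = 5 + J² + 3*J (j(J) = (J + ((J² + J) + J)) + 5 = (J + ((J + J²) + J)) + 5 = (J + (J² + 2*J)) + 5 = (J² + 3*J) + 5 = 5 + J² + 3*J)
8*j(N) = 8*(5 + 0² + 3*0) = 8*(5 + 0 + 0) = 8*5 = 40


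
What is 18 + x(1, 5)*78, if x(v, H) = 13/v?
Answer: 1032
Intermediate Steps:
18 + x(1, 5)*78 = 18 + (13/1)*78 = 18 + (13*1)*78 = 18 + 13*78 = 18 + 1014 = 1032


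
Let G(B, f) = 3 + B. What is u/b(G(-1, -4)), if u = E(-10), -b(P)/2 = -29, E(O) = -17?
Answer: -17/58 ≈ -0.29310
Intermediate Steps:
b(P) = 58 (b(P) = -2*(-29) = 58)
u = -17
u/b(G(-1, -4)) = -17/58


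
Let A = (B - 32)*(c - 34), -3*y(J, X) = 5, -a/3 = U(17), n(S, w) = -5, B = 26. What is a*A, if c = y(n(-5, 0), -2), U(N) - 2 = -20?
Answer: 11556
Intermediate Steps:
U(N) = -18 (U(N) = 2 - 20 = -18)
a = 54 (a = -3*(-18) = 54)
y(J, X) = -5/3 (y(J, X) = -1/3*5 = -5/3)
c = -5/3 ≈ -1.6667
A = 214 (A = (26 - 32)*(-5/3 - 34) = -6*(-107/3) = 214)
a*A = 54*214 = 11556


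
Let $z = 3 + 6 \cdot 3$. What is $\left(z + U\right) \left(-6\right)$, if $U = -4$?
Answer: $-102$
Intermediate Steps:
$z = 21$ ($z = 3 + 18 = 21$)
$\left(z + U\right) \left(-6\right) = \left(21 - 4\right) \left(-6\right) = 17 \left(-6\right) = -102$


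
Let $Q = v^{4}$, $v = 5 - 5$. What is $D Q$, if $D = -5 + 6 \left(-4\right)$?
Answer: $0$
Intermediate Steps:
$v = 0$ ($v = 5 - 5 = 0$)
$Q = 0$ ($Q = 0^{4} = 0$)
$D = -29$ ($D = -5 - 24 = -29$)
$D Q = \left(-29\right) 0 = 0$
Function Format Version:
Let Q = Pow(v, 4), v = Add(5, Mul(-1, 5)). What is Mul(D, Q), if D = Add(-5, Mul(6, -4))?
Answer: 0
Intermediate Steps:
v = 0 (v = Add(5, -5) = 0)
Q = 0 (Q = Pow(0, 4) = 0)
D = -29 (D = Add(-5, -24) = -29)
Mul(D, Q) = Mul(-29, 0) = 0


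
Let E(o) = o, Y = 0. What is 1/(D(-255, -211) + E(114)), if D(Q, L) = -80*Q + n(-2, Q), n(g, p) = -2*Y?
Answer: 1/20514 ≈ 4.8747e-5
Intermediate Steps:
n(g, p) = 0 (n(g, p) = -2*0 = 0)
D(Q, L) = -80*Q (D(Q, L) = -80*Q + 0 = -80*Q)
1/(D(-255, -211) + E(114)) = 1/(-80*(-255) + 114) = 1/(20400 + 114) = 1/20514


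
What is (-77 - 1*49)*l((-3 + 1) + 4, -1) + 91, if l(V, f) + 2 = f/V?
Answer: 406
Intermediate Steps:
l(V, f) = -2 + f/V
(-77 - 1*49)*l((-3 + 1) + 4, -1) + 91 = (-77 - 1*49)*(-2 - 1/((-3 + 1) + 4)) + 91 = (-77 - 49)*(-2 - 1/(-2 + 4)) + 91 = -126*(-2 - 1/2) + 91 = -126*(-2 - 1*½) + 91 = -126*(-2 - ½) + 91 = -126*(-5/2) + 91 = 315 + 91 = 406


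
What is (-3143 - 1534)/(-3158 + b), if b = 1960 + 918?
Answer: 4677/280 ≈ 16.704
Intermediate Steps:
b = 2878
(-3143 - 1534)/(-3158 + b) = (-3143 - 1534)/(-3158 + 2878) = -4677/(-280) = -4677*(-1/280) = 4677/280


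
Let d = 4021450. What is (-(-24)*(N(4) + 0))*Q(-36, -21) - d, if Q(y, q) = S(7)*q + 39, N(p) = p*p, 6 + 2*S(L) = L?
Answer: -4010506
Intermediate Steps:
S(L) = -3 + L/2
N(p) = p²
Q(y, q) = 39 + q/2 (Q(y, q) = (-3 + (½)*7)*q + 39 = (-3 + 7/2)*q + 39 = q/2 + 39 = 39 + q/2)
(-(-24)*(N(4) + 0))*Q(-36, -21) - d = (-(-24)*(4² + 0))*(39 + (½)*(-21)) - 1*4021450 = (-(-24)*(16 + 0))*(39 - 21/2) - 4021450 = -(-24)*16*(57/2) - 4021450 = -4*(-96)*(57/2) - 4021450 = 384*(57/2) - 4021450 = 10944 - 4021450 = -4010506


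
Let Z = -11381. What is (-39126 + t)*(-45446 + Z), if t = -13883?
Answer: 3012342443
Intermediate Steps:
(-39126 + t)*(-45446 + Z) = (-39126 - 13883)*(-45446 - 11381) = -53009*(-56827) = 3012342443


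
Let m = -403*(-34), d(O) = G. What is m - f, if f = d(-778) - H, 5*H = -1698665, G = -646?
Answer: -325385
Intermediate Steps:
H = -339733 (H = (⅕)*(-1698665) = -339733)
d(O) = -646
f = 339087 (f = -646 - 1*(-339733) = -646 + 339733 = 339087)
m = 13702
m - f = 13702 - 1*339087 = 13702 - 339087 = -325385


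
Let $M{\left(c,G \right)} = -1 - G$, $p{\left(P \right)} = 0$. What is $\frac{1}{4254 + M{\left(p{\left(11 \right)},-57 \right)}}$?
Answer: $\frac{1}{4310} \approx 0.00023202$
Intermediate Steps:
$\frac{1}{4254 + M{\left(p{\left(11 \right)},-57 \right)}} = \frac{1}{4254 - -56} = \frac{1}{4254 + \left(-1 + 57\right)} = \frac{1}{4254 + 56} = \frac{1}{4310}$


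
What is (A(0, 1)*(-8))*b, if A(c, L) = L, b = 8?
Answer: -64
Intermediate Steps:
(A(0, 1)*(-8))*b = (1*(-8))*8 = -8*8 = -64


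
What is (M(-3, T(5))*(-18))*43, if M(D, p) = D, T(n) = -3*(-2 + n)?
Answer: 2322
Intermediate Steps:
T(n) = 6 - 3*n
(M(-3, T(5))*(-18))*43 = -3*(-18)*43 = 54*43 = 2322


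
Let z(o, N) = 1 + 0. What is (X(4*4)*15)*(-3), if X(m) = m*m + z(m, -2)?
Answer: -11565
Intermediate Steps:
z(o, N) = 1
X(m) = 1 + m**2 (X(m) = m*m + 1 = m**2 + 1 = 1 + m**2)
(X(4*4)*15)*(-3) = ((1 + (4*4)**2)*15)*(-3) = ((1 + 16**2)*15)*(-3) = ((1 + 256)*15)*(-3) = (257*15)*(-3) = 3855*(-3) = -11565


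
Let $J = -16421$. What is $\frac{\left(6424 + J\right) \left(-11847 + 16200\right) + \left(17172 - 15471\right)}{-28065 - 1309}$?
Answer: $\frac{21757620}{14687} \approx 1481.4$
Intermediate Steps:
$\frac{\left(6424 + J\right) \left(-11847 + 16200\right) + \left(17172 - 15471\right)}{-28065 - 1309} = \frac{\left(6424 - 16421\right) \left(-11847 + 16200\right) + \left(17172 - 15471\right)}{-28065 - 1309} = \frac{\left(-9997\right) 4353 + 1701}{-29374} = \left(-43516941 + 1701\right) \left(- \frac{1}{29374}\right) = \left(-43515240\right) \left(- \frac{1}{29374}\right) = \frac{21757620}{14687}$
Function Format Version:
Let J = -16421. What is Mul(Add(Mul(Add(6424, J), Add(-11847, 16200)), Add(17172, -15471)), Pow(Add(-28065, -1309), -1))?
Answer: Rational(21757620, 14687) ≈ 1481.4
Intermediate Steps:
Mul(Add(Mul(Add(6424, J), Add(-11847, 16200)), Add(17172, -15471)), Pow(Add(-28065, -1309), -1)) = Mul(Add(Mul(Add(6424, -16421), Add(-11847, 16200)), Add(17172, -15471)), Pow(Add(-28065, -1309), -1)) = Mul(Add(Mul(-9997, 4353), 1701), Pow(-29374, -1)) = Mul(Add(-43516941, 1701), Rational(-1, 29374)) = Mul(-43515240, Rational(-1, 29374)) = Rational(21757620, 14687)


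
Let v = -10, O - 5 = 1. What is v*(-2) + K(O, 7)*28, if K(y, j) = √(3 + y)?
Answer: 104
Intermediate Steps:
O = 6 (O = 5 + 1 = 6)
v*(-2) + K(O, 7)*28 = -10*(-2) + √(3 + 6)*28 = 20 + √9*28 = 20 + 3*28 = 20 + 84 = 104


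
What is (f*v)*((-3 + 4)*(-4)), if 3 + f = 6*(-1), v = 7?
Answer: 252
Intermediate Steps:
f = -9 (f = -3 + 6*(-1) = -3 - 6 = -9)
(f*v)*((-3 + 4)*(-4)) = (-9*7)*((-3 + 4)*(-4)) = -63*(-4) = 252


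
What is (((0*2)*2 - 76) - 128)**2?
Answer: 41616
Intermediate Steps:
(((0*2)*2 - 76) - 128)**2 = ((0*2 - 76) - 128)**2 = ((0 - 76) - 128)**2 = (-76 - 128)**2 = (-204)**2 = 41616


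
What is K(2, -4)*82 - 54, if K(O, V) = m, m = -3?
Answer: -300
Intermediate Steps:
K(O, V) = -3
K(2, -4)*82 - 54 = -3*82 - 54 = -246 - 54 = -300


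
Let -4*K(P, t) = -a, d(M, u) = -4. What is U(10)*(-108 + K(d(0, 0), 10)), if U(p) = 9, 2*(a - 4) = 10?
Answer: -3807/4 ≈ -951.75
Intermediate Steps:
a = 9 (a = 4 + (½)*10 = 4 + 5 = 9)
K(P, t) = 9/4 (K(P, t) = -(-1)*9/4 = -¼*(-9) = 9/4)
U(10)*(-108 + K(d(0, 0), 10)) = 9*(-108 + 9/4) = 9*(-423/4) = -3807/4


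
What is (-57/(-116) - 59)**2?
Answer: 46063369/13456 ≈ 3423.3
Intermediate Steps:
(-57/(-116) - 59)**2 = (-57*(-1/116) - 59)**2 = (57/116 - 59)**2 = (-6787/116)**2 = 46063369/13456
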